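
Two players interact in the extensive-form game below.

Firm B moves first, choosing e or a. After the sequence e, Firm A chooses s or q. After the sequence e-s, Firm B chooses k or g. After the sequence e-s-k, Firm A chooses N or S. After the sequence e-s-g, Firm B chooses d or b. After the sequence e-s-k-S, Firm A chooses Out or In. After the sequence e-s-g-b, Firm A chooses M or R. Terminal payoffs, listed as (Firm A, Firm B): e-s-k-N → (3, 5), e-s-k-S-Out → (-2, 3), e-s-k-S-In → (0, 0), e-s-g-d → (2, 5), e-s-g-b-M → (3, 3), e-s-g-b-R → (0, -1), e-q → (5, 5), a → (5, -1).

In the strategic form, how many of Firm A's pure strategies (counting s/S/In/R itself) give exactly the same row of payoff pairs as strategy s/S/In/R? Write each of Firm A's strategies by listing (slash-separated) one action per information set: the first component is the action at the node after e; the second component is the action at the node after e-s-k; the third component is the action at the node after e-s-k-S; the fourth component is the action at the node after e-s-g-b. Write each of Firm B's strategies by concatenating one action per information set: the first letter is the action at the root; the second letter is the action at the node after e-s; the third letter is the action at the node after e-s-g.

Row for s/S/In/R (columns ekd, ekb, egd, egb, akd, akb, agd, agb): (0,0) (0,0) (2,5) (0,-1) (5,-1) (5,-1) (5,-1) (5,-1).
Every one of Firm A's information sets is on the play path for some reply by Firm B when Firm A follows s/S/In/R.
Changing the action at any of them therefore changes at least one column, so only s/S/In/R itself gives this row.

1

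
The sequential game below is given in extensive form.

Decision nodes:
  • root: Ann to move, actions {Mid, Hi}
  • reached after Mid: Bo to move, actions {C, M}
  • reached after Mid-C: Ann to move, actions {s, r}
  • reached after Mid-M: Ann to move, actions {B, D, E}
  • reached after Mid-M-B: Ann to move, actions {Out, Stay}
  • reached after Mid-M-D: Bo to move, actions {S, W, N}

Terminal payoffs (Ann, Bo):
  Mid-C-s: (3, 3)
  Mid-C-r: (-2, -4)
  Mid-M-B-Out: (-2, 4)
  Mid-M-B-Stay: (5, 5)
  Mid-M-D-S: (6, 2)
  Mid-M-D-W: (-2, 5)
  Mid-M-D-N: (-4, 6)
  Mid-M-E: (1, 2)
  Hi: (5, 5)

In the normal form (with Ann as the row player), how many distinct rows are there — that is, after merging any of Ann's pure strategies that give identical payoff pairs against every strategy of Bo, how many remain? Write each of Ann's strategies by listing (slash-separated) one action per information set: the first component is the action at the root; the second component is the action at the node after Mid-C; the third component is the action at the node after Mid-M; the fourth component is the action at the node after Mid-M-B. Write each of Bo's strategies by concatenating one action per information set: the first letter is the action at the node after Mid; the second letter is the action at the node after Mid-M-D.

9

Ann has 24 pure strategies: Mid/s/B/Out, Mid/s/B/Stay, Mid/s/D/Out, Mid/s/D/Stay, Mid/s/E/Out, Mid/s/E/Stay, Mid/r/B/Out, Mid/r/B/Stay, Mid/r/D/Out, Mid/r/D/Stay, Mid/r/E/Out, Mid/r/E/Stay, Hi/s/B/Out, Hi/s/B/Stay, Hi/s/D/Out, Hi/s/D/Stay, Hi/s/E/Out, Hi/s/E/Stay, Hi/r/B/Out, Hi/r/B/Stay, Hi/r/D/Out, Hi/r/D/Stay, Hi/r/E/Out, Hi/r/E/Stay. Columns: CS, CW, CN, MS, MW, MN.
{Mid/s/B/Out} → row (3,3) (3,3) (3,3) (-2,4) (-2,4) (-2,4)
{Mid/s/B/Stay} → row (3,3) (3,3) (3,3) (5,5) (5,5) (5,5)
{Mid/s/D/Out, Mid/s/D/Stay} → row (3,3) (3,3) (3,3) (6,2) (-2,5) (-4,6)
{Mid/s/E/Out, Mid/s/E/Stay} → row (3,3) (3,3) (3,3) (1,2) (1,2) (1,2)
{Mid/r/B/Out} → row (-2,-4) (-2,-4) (-2,-4) (-2,4) (-2,4) (-2,4)
{Mid/r/B/Stay} → row (-2,-4) (-2,-4) (-2,-4) (5,5) (5,5) (5,5)
{Mid/r/D/Out, Mid/r/D/Stay} → row (-2,-4) (-2,-4) (-2,-4) (6,2) (-2,5) (-4,6)
{Mid/r/E/Out, Mid/r/E/Stay} → row (-2,-4) (-2,-4) (-2,-4) (1,2) (1,2) (1,2)
{Hi/s/B/Out, Hi/s/B/Stay, Hi/s/D/Out, Hi/s/D/Stay, Hi/s/E/Out, Hi/s/E/Stay, Hi/r/B/Out, Hi/r/B/Stay, Hi/r/D/Out, Hi/r/D/Stay, Hi/r/E/Out, Hi/r/E/Stay} → row (5,5) (5,5) (5,5) (5,5) (5,5) (5,5)
That's 9 distinct rows out of 24 strategies.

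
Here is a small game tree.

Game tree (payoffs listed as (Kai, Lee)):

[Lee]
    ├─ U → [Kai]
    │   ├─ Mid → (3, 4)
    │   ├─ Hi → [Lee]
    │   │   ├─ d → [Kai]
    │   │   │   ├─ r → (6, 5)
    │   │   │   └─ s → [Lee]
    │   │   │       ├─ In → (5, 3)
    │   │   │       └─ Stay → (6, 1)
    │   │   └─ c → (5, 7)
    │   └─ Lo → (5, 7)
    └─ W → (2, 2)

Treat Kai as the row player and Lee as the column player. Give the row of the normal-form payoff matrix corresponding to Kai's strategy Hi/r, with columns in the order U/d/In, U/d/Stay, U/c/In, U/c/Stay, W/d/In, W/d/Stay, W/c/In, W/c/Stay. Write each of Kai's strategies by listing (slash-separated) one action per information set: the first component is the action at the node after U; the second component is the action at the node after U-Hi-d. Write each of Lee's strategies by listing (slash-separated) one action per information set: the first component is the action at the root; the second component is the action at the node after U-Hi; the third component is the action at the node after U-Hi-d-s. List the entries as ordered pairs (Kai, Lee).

vs U/d/In: Lee plays U → Kai plays Hi at [U] → Lee plays d at [U-Hi] → Kai plays r at [U-Hi-d] → (6, 5)
vs U/d/Stay: Lee plays U → Kai plays Hi at [U] → Lee plays d at [U-Hi] → Kai plays r at [U-Hi-d] → (6, 5)
vs U/c/In: Lee plays U → Kai plays Hi at [U] → Lee plays c at [U-Hi] → (5, 7)
vs U/c/Stay: Lee plays U → Kai plays Hi at [U] → Lee plays c at [U-Hi] → (5, 7)
vs W/d/In: Lee plays W → (2, 2)
vs W/d/Stay: Lee plays W → (2, 2)
vs W/c/In: Lee plays W → (2, 2)
vs W/c/Stay: Lee plays W → (2, 2)

(6,5) (6,5) (5,7) (5,7) (2,2) (2,2) (2,2) (2,2)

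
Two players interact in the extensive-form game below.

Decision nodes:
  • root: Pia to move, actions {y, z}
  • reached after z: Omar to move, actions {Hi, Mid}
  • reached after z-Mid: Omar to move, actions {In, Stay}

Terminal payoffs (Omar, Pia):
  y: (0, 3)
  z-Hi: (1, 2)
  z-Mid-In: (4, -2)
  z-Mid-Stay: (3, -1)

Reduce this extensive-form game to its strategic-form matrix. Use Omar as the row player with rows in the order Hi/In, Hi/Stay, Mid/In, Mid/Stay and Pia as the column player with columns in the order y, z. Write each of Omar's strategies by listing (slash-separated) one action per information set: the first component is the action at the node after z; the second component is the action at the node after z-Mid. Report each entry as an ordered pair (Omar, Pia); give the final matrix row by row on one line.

                y        z
   Hi/In    (0,3)    (1,2)
 Hi/Stay    (0,3)    (1,2)
  Mid/In    (0,3)   (4,-2)
Mid/Stay    (0,3)   (3,-1)

Hi/In: (0,3) (1,2) | Hi/Stay: (0,3) (1,2) | Mid/In: (0,3) (4,-2) | Mid/Stay: (0,3) (3,-1)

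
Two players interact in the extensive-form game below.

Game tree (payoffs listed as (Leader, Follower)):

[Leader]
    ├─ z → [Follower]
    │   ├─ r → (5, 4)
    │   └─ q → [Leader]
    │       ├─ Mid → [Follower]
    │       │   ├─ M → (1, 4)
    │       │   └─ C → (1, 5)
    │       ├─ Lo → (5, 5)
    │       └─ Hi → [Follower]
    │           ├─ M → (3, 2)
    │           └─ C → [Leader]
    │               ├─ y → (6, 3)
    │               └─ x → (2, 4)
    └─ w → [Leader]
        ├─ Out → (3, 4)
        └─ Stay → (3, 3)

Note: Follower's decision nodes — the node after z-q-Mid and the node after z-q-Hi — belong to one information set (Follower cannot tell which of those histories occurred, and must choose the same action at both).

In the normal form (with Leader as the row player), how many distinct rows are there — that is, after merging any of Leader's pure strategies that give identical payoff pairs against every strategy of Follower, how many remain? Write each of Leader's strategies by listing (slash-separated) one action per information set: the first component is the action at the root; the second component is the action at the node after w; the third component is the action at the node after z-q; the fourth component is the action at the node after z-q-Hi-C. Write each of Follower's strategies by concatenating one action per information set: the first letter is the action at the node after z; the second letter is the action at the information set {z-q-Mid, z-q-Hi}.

6

Leader has 24 pure strategies: z/Out/Mid/y, z/Out/Mid/x, z/Out/Lo/y, z/Out/Lo/x, z/Out/Hi/y, z/Out/Hi/x, z/Stay/Mid/y, z/Stay/Mid/x, z/Stay/Lo/y, z/Stay/Lo/x, z/Stay/Hi/y, z/Stay/Hi/x, w/Out/Mid/y, w/Out/Mid/x, w/Out/Lo/y, w/Out/Lo/x, w/Out/Hi/y, w/Out/Hi/x, w/Stay/Mid/y, w/Stay/Mid/x, w/Stay/Lo/y, w/Stay/Lo/x, w/Stay/Hi/y, w/Stay/Hi/x. Columns: rM, rC, qM, qC.
{z/Out/Mid/y, z/Out/Mid/x, z/Stay/Mid/y, z/Stay/Mid/x} → row (5,4) (5,4) (1,4) (1,5)
{z/Out/Lo/y, z/Out/Lo/x, z/Stay/Lo/y, z/Stay/Lo/x} → row (5,4) (5,4) (5,5) (5,5)
{z/Out/Hi/y, z/Stay/Hi/y} → row (5,4) (5,4) (3,2) (6,3)
{z/Out/Hi/x, z/Stay/Hi/x} → row (5,4) (5,4) (3,2) (2,4)
{w/Out/Mid/y, w/Out/Mid/x, w/Out/Lo/y, w/Out/Lo/x, w/Out/Hi/y, w/Out/Hi/x} → row (3,4) (3,4) (3,4) (3,4)
{w/Stay/Mid/y, w/Stay/Mid/x, w/Stay/Lo/y, w/Stay/Lo/x, w/Stay/Hi/y, w/Stay/Hi/x} → row (3,3) (3,3) (3,3) (3,3)
That's 6 distinct rows out of 24 strategies.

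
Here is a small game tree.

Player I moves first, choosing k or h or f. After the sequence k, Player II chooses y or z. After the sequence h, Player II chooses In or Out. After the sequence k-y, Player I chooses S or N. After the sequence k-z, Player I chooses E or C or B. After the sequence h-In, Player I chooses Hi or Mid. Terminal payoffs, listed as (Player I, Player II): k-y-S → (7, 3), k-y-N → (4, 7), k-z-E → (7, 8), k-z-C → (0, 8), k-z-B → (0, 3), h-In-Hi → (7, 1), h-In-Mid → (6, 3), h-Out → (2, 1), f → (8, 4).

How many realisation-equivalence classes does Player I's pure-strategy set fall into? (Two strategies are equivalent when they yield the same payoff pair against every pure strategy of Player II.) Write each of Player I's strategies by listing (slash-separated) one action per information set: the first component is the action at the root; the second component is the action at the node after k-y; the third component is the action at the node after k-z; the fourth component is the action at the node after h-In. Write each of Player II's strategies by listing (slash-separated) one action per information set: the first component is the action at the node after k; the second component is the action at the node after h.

9

Player I has 36 pure strategies: k/S/E/Hi, k/S/E/Mid, k/S/C/Hi, k/S/C/Mid, k/S/B/Hi, k/S/B/Mid, k/N/E/Hi, k/N/E/Mid, k/N/C/Hi, k/N/C/Mid, k/N/B/Hi, k/N/B/Mid, h/S/E/Hi, h/S/E/Mid, h/S/C/Hi, h/S/C/Mid, h/S/B/Hi, h/S/B/Mid, h/N/E/Hi, h/N/E/Mid, h/N/C/Hi, h/N/C/Mid, h/N/B/Hi, h/N/B/Mid, f/S/E/Hi, f/S/E/Mid, f/S/C/Hi, f/S/C/Mid, f/S/B/Hi, f/S/B/Mid, f/N/E/Hi, f/N/E/Mid, f/N/C/Hi, f/N/C/Mid, f/N/B/Hi, f/N/B/Mid. Columns: y/In, y/Out, z/In, z/Out.
{k/S/E/Hi, k/S/E/Mid} → row (7,3) (7,3) (7,8) (7,8)
{k/S/C/Hi, k/S/C/Mid} → row (7,3) (7,3) (0,8) (0,8)
{k/S/B/Hi, k/S/B/Mid} → row (7,3) (7,3) (0,3) (0,3)
{k/N/E/Hi, k/N/E/Mid} → row (4,7) (4,7) (7,8) (7,8)
{k/N/C/Hi, k/N/C/Mid} → row (4,7) (4,7) (0,8) (0,8)
{k/N/B/Hi, k/N/B/Mid} → row (4,7) (4,7) (0,3) (0,3)
{h/S/E/Hi, h/S/C/Hi, h/S/B/Hi, h/N/E/Hi, h/N/C/Hi, h/N/B/Hi} → row (7,1) (2,1) (7,1) (2,1)
{h/S/E/Mid, h/S/C/Mid, h/S/B/Mid, h/N/E/Mid, h/N/C/Mid, h/N/B/Mid} → row (6,3) (2,1) (6,3) (2,1)
{f/S/E/Hi, f/S/E/Mid, f/S/C/Hi, f/S/C/Mid, f/S/B/Hi, f/S/B/Mid, f/N/E/Hi, f/N/E/Mid, f/N/C/Hi, f/N/C/Mid, f/N/B/Hi, f/N/B/Mid} → row (8,4) (8,4) (8,4) (8,4)
That's 9 distinct rows out of 36 strategies.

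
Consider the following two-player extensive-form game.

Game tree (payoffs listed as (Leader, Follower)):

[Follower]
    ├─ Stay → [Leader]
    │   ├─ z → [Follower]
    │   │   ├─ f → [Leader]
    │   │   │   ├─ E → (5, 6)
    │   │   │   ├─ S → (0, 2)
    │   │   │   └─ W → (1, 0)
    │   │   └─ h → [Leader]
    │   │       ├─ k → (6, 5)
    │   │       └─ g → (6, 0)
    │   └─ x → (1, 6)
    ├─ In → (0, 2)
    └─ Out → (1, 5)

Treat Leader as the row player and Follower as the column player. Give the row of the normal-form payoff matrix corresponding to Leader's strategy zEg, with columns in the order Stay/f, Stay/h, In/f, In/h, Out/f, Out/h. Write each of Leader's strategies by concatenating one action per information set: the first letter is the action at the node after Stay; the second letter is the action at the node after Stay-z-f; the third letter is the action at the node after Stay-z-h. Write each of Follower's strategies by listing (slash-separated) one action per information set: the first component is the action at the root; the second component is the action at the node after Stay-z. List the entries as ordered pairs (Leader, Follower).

(5,6) (6,0) (0,2) (0,2) (1,5) (1,5)

vs Stay/f: Follower plays Stay → Leader plays z at [Stay] → Follower plays f at [Stay-z] → Leader plays E at [Stay-z-f] → (5, 6)
vs Stay/h: Follower plays Stay → Leader plays z at [Stay] → Follower plays h at [Stay-z] → Leader plays g at [Stay-z-h] → (6, 0)
vs In/f: Follower plays In → (0, 2)
vs In/h: Follower plays In → (0, 2)
vs Out/f: Follower plays Out → (1, 5)
vs Out/h: Follower plays Out → (1, 5)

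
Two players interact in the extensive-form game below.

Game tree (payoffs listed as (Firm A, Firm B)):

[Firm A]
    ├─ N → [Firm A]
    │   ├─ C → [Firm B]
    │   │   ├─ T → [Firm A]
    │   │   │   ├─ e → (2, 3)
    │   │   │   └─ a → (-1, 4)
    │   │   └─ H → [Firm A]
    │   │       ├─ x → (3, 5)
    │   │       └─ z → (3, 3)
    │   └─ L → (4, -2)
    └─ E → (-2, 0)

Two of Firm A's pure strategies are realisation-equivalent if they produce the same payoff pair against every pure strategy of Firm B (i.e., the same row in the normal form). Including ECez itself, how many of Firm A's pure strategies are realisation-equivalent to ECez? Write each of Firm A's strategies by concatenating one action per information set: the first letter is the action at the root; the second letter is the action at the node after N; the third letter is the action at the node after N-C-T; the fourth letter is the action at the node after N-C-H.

8

Row for ECez (columns T, H): (-2,0) (-2,0).
Under ECez, Firm A's choice at the node after N and at the node after N-C-T and at the node after N-C-H can never be reached regardless of what Firm B does, so varying those choices leaves every outcome unchanged.
Holding the reachable choices fixed and varying the unreachable ones freely already gives 2 × 2 × 2 = 8 equivalent strategies.
No other strategy reproduces this row, so those 8 are the full class: ECex, ECez, ECax, ECaz, ELex, ELez, ELax, ELaz.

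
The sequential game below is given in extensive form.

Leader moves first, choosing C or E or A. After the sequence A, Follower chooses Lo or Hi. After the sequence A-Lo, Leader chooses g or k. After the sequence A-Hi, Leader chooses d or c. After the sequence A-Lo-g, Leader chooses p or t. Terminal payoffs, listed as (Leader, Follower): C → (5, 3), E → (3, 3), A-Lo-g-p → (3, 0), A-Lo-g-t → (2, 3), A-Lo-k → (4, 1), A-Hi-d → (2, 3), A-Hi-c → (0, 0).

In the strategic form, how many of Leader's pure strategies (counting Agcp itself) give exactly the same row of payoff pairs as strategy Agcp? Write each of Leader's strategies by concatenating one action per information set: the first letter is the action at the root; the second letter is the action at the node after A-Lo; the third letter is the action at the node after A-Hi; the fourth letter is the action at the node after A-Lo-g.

Row for Agcp (columns Lo, Hi): (3,0) (0,0).
Every one of Leader's information sets is on the play path for some reply by Follower when Leader follows Agcp.
Changing the action at any of them therefore changes at least one column, so only Agcp itself gives this row.

1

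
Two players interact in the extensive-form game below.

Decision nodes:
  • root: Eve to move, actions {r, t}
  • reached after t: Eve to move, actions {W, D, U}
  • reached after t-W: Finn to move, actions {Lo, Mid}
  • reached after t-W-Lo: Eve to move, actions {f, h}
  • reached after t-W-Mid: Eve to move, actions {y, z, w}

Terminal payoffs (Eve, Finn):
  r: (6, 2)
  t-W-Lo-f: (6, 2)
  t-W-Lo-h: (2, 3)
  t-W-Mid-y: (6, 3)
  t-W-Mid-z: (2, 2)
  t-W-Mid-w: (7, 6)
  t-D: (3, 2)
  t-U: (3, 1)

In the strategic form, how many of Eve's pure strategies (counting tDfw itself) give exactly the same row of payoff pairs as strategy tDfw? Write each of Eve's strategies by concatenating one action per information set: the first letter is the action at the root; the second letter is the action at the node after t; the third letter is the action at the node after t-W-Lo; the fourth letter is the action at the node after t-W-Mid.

6

Row for tDfw (columns Lo, Mid): (3,2) (3,2).
Under tDfw, Eve's choice at the node after t-W-Lo and at the node after t-W-Mid can never be reached regardless of what Finn does, so varying those choices leaves every outcome unchanged.
Holding the reachable choices fixed and varying the unreachable ones freely already gives 2 × 3 = 6 equivalent strategies.
No other strategy reproduces this row, so those 6 are the full class: tDfy, tDfz, tDfw, tDhy, tDhz, tDhw.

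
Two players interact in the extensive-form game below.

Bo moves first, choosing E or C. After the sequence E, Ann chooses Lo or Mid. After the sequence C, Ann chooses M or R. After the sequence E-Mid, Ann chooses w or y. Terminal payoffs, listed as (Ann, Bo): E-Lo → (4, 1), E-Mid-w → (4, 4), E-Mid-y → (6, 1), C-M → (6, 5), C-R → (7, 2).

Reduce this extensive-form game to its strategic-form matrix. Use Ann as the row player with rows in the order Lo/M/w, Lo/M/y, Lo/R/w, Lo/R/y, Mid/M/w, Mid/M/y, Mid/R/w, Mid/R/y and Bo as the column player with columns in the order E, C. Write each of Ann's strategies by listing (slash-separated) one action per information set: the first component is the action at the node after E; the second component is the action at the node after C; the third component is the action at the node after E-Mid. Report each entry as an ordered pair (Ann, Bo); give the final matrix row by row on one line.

               E        C
 Lo/M/w    (4,1)    (6,5)
 Lo/M/y    (4,1)    (6,5)
 Lo/R/w    (4,1)    (7,2)
 Lo/R/y    (4,1)    (7,2)
Mid/M/w    (4,4)    (6,5)
Mid/M/y    (6,1)    (6,5)
Mid/R/w    (4,4)    (7,2)
Mid/R/y    (6,1)    (7,2)

Lo/M/w: (4,1) (6,5) | Lo/M/y: (4,1) (6,5) | Lo/R/w: (4,1) (7,2) | Lo/R/y: (4,1) (7,2) | Mid/M/w: (4,4) (6,5) | Mid/M/y: (6,1) (6,5) | Mid/R/w: (4,4) (7,2) | Mid/R/y: (6,1) (7,2)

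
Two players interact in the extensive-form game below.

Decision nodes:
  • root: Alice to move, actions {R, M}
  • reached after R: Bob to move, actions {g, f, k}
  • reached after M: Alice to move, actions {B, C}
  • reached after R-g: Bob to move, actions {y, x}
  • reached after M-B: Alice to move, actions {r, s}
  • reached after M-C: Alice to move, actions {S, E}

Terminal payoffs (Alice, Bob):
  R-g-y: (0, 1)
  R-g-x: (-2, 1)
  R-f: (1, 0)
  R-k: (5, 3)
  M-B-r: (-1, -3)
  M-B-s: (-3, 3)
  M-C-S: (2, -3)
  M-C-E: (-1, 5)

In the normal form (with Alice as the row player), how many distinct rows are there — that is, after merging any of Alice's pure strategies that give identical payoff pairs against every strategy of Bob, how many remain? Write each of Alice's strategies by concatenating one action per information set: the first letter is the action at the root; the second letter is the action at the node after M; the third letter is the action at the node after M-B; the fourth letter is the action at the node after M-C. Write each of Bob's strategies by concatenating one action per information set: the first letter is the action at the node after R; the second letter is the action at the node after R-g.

Alice has 16 pure strategies: RBrS, RBrE, RBsS, RBsE, RCrS, RCrE, RCsS, RCsE, MBrS, MBrE, MBsS, MBsE, MCrS, MCrE, MCsS, MCsE. Columns: gy, gx, fy, fx, ky, kx.
{RBrS, RBrE, RBsS, RBsE, RCrS, RCrE, RCsS, RCsE} → row (0,1) (-2,1) (1,0) (1,0) (5,3) (5,3)
{MBrS, MBrE} → row (-1,-3) (-1,-3) (-1,-3) (-1,-3) (-1,-3) (-1,-3)
{MBsS, MBsE} → row (-3,3) (-3,3) (-3,3) (-3,3) (-3,3) (-3,3)
{MCrS, MCsS} → row (2,-3) (2,-3) (2,-3) (2,-3) (2,-3) (2,-3)
{MCrE, MCsE} → row (-1,5) (-1,5) (-1,5) (-1,5) (-1,5) (-1,5)
That's 5 distinct rows out of 16 strategies.

5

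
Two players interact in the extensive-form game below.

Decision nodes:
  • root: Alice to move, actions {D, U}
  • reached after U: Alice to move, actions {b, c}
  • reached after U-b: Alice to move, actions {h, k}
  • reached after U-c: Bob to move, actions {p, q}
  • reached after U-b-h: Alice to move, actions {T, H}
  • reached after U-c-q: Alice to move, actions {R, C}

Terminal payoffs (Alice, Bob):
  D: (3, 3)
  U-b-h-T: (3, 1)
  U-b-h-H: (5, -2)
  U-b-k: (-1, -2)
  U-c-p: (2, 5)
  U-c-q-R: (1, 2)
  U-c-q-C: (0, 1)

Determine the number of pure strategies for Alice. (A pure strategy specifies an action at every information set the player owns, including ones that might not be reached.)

32

Alice owns the root with actions {D, U} — two choices.
Alice owns the node after U with actions {b, c} — two choices.
Alice owns the node after U-b with actions {h, k} — two choices.
Alice owns the node after U-b-h with actions {T, H} — two choices.
Alice owns the node after U-c-q with actions {R, C} — two choices.
A pure strategy fixes one action at each information set independently, so the count is the product 2 × 2 × 2 × 2 × 2 = 32.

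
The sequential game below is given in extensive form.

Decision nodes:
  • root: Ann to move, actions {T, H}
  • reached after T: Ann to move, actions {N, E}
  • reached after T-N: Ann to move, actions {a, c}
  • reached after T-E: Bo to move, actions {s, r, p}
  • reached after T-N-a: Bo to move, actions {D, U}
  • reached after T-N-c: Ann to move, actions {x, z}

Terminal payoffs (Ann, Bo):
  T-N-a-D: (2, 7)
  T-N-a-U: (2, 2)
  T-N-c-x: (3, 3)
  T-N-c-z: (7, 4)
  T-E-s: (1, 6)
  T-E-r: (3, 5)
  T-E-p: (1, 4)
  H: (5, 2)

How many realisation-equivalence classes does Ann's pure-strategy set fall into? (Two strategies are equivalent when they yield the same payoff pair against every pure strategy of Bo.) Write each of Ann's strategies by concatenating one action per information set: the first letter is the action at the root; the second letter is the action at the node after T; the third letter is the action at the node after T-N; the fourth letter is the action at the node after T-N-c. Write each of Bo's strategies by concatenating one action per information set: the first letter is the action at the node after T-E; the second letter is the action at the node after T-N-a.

Ann has 16 pure strategies: TNax, TNaz, TNcx, TNcz, TEax, TEaz, TEcx, TEcz, HNax, HNaz, HNcx, HNcz, HEax, HEaz, HEcx, HEcz. Columns: sD, sU, rD, rU, pD, pU.
{TNax, TNaz} → row (2,7) (2,2) (2,7) (2,2) (2,7) (2,2)
{TNcx} → row (3,3) (3,3) (3,3) (3,3) (3,3) (3,3)
{TNcz} → row (7,4) (7,4) (7,4) (7,4) (7,4) (7,4)
{TEax, TEaz, TEcx, TEcz} → row (1,6) (1,6) (3,5) (3,5) (1,4) (1,4)
{HNax, HNaz, HNcx, HNcz, HEax, HEaz, HEcx, HEcz} → row (5,2) (5,2) (5,2) (5,2) (5,2) (5,2)
That's 5 distinct rows out of 16 strategies.

5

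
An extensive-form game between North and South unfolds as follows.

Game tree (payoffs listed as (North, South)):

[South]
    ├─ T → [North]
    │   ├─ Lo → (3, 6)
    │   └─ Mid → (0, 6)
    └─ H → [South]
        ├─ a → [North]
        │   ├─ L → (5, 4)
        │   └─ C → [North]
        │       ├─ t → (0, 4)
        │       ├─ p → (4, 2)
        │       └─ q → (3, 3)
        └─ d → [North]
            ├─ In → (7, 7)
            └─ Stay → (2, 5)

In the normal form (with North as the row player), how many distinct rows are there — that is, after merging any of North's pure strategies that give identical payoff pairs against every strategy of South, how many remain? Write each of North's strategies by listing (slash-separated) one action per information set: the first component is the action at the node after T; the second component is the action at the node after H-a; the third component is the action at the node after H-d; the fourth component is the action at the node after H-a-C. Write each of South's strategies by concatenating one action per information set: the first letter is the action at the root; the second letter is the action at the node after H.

16

North has 24 pure strategies: Lo/L/In/t, Lo/L/In/p, Lo/L/In/q, Lo/L/Stay/t, Lo/L/Stay/p, Lo/L/Stay/q, Lo/C/In/t, Lo/C/In/p, Lo/C/In/q, Lo/C/Stay/t, Lo/C/Stay/p, Lo/C/Stay/q, Mid/L/In/t, Mid/L/In/p, Mid/L/In/q, Mid/L/Stay/t, Mid/L/Stay/p, Mid/L/Stay/q, Mid/C/In/t, Mid/C/In/p, Mid/C/In/q, Mid/C/Stay/t, Mid/C/Stay/p, Mid/C/Stay/q. Columns: Ta, Td, Ha, Hd.
{Lo/L/In/t, Lo/L/In/p, Lo/L/In/q} → row (3,6) (3,6) (5,4) (7,7)
{Lo/L/Stay/t, Lo/L/Stay/p, Lo/L/Stay/q} → row (3,6) (3,6) (5,4) (2,5)
{Lo/C/In/t} → row (3,6) (3,6) (0,4) (7,7)
{Lo/C/In/p} → row (3,6) (3,6) (4,2) (7,7)
{Lo/C/In/q} → row (3,6) (3,6) (3,3) (7,7)
{Lo/C/Stay/t} → row (3,6) (3,6) (0,4) (2,5)
{Lo/C/Stay/p} → row (3,6) (3,6) (4,2) (2,5)
{Lo/C/Stay/q} → row (3,6) (3,6) (3,3) (2,5)
{Mid/L/In/t, Mid/L/In/p, Mid/L/In/q} → row (0,6) (0,6) (5,4) (7,7)
{Mid/L/Stay/t, Mid/L/Stay/p, Mid/L/Stay/q} → row (0,6) (0,6) (5,4) (2,5)
{Mid/C/In/t} → row (0,6) (0,6) (0,4) (7,7)
{Mid/C/In/p} → row (0,6) (0,6) (4,2) (7,7)
{Mid/C/In/q} → row (0,6) (0,6) (3,3) (7,7)
{Mid/C/Stay/t} → row (0,6) (0,6) (0,4) (2,5)
{Mid/C/Stay/p} → row (0,6) (0,6) (4,2) (2,5)
{Mid/C/Stay/q} → row (0,6) (0,6) (3,3) (2,5)
That's 16 distinct rows out of 24 strategies.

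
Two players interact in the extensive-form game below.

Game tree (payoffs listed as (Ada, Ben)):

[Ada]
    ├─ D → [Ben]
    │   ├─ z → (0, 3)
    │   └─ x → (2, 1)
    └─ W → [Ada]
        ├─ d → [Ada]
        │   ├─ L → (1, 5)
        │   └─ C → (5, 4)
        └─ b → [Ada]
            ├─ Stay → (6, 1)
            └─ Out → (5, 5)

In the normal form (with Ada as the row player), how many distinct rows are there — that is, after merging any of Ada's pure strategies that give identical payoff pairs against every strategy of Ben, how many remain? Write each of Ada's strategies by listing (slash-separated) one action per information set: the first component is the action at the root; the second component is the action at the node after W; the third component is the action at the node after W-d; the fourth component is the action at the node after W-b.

5

Ada has 16 pure strategies: D/d/L/Stay, D/d/L/Out, D/d/C/Stay, D/d/C/Out, D/b/L/Stay, D/b/L/Out, D/b/C/Stay, D/b/C/Out, W/d/L/Stay, W/d/L/Out, W/d/C/Stay, W/d/C/Out, W/b/L/Stay, W/b/L/Out, W/b/C/Stay, W/b/C/Out. Columns: z, x.
{D/d/L/Stay, D/d/L/Out, D/d/C/Stay, D/d/C/Out, D/b/L/Stay, D/b/L/Out, D/b/C/Stay, D/b/C/Out} → row (0,3) (2,1)
{W/d/L/Stay, W/d/L/Out} → row (1,5) (1,5)
{W/d/C/Stay, W/d/C/Out} → row (5,4) (5,4)
{W/b/L/Stay, W/b/C/Stay} → row (6,1) (6,1)
{W/b/L/Out, W/b/C/Out} → row (5,5) (5,5)
That's 5 distinct rows out of 16 strategies.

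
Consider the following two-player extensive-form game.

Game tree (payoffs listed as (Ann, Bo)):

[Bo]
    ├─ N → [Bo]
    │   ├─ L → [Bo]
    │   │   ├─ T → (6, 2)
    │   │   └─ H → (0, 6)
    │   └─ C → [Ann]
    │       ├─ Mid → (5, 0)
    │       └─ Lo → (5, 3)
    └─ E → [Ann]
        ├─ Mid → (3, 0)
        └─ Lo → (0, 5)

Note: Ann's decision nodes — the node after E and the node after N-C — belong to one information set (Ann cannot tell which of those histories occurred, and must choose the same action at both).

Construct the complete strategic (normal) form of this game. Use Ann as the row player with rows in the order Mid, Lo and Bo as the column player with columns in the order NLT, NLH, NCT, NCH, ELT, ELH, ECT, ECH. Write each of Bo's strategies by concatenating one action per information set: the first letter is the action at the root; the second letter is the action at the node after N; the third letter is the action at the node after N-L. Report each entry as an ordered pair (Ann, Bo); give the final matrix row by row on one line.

Mid: (6,2) (0,6) (5,0) (5,0) (3,0) (3,0) (3,0) (3,0) | Lo: (6,2) (0,6) (5,3) (5,3) (0,5) (0,5) (0,5) (0,5)

Row Mid: NLT→(6,2), NLH→(0,6), NCT→(5,0), NCH→(5,0), ELT→(3,0), ELH→(3,0), ECT→(3,0), ECH→(3,0)
Row Lo: NLT→(6,2), NLH→(0,6), NCT→(5,3), NCH→(5,3), ELT→(0,5), ELH→(0,5), ECT→(0,5), ECH→(0,5)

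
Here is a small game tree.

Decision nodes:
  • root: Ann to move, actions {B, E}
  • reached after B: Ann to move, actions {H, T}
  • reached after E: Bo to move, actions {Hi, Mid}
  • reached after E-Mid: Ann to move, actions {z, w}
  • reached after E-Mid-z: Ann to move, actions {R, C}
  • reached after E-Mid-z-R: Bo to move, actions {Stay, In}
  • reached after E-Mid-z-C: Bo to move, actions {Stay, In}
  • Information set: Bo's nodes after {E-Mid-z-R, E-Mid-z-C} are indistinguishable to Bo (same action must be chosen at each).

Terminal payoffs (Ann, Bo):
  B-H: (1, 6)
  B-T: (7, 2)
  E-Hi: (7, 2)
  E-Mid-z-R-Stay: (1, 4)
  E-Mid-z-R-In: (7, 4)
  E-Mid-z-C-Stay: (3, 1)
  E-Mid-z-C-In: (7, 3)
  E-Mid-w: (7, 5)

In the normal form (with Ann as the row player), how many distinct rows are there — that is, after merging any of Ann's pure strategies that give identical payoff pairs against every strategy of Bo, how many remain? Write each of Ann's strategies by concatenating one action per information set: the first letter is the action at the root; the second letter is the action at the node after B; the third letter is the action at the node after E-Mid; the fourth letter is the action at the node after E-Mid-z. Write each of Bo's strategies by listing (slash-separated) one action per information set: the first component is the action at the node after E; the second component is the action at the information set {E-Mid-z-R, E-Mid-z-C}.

5

Ann has 16 pure strategies: BHzR, BHzC, BHwR, BHwC, BTzR, BTzC, BTwR, BTwC, EHzR, EHzC, EHwR, EHwC, ETzR, ETzC, ETwR, ETwC. Columns: Hi/Stay, Hi/In, Mid/Stay, Mid/In.
{BHzR, BHzC, BHwR, BHwC} → row (1,6) (1,6) (1,6) (1,6)
{BTzR, BTzC, BTwR, BTwC} → row (7,2) (7,2) (7,2) (7,2)
{EHzR, ETzR} → row (7,2) (7,2) (1,4) (7,4)
{EHzC, ETzC} → row (7,2) (7,2) (3,1) (7,3)
{EHwR, EHwC, ETwR, ETwC} → row (7,2) (7,2) (7,5) (7,5)
That's 5 distinct rows out of 16 strategies.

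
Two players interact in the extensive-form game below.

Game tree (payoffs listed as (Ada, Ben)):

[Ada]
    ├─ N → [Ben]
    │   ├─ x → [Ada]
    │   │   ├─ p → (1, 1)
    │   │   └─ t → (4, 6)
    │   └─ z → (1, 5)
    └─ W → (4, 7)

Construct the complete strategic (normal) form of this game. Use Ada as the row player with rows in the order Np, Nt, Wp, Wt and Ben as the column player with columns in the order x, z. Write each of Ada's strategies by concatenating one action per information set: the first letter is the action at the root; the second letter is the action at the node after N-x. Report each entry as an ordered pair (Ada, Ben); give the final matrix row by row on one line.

Np: (1,1) (1,5) | Nt: (4,6) (1,5) | Wp: (4,7) (4,7) | Wt: (4,7) (4,7)

Row Np: x→(1,1), z→(1,5)
Row Nt: x→(4,6), z→(1,5)
Row Wp: x→(4,7), z→(4,7)
Row Wt: x→(4,7), z→(4,7)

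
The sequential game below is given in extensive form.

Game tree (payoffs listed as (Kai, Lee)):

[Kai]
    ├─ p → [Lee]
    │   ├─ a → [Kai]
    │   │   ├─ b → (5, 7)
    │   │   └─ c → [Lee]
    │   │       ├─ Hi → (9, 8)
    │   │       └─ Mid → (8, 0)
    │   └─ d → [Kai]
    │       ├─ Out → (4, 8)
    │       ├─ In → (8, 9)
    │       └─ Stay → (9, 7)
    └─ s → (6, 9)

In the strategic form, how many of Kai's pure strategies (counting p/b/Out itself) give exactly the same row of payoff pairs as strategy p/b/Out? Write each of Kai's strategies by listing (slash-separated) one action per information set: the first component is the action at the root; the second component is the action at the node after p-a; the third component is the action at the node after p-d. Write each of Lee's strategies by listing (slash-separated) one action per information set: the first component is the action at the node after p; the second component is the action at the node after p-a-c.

Row for p/b/Out (columns a/Hi, a/Mid, d/Hi, d/Mid): (5,7) (5,7) (4,8) (4,8).
Every one of Kai's information sets is on the play path for some reply by Lee when Kai follows p/b/Out.
Changing the action at any of them therefore changes at least one column, so only p/b/Out itself gives this row.

1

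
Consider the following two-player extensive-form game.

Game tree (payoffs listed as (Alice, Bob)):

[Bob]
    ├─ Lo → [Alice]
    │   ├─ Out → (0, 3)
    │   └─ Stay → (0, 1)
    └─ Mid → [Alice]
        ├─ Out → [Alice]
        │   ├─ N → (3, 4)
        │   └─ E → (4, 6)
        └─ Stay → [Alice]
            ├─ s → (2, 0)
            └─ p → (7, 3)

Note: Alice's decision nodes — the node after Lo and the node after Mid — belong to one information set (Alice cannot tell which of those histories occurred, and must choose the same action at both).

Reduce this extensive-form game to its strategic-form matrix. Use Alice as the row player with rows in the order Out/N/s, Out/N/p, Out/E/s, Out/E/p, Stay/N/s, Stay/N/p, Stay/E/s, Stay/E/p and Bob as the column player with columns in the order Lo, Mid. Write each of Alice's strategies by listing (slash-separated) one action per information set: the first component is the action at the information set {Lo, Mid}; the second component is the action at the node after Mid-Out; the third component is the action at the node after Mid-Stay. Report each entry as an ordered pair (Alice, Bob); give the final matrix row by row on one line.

Row Out/N/s: Lo→(0,3), Mid→(3,4)
Row Out/N/p: Lo→(0,3), Mid→(3,4)
Row Out/E/s: Lo→(0,3), Mid→(4,6)
Row Out/E/p: Lo→(0,3), Mid→(4,6)
Row Stay/N/s: Lo→(0,1), Mid→(2,0)
Row Stay/N/p: Lo→(0,1), Mid→(7,3)
Row Stay/E/s: Lo→(0,1), Mid→(2,0)
Row Stay/E/p: Lo→(0,1), Mid→(7,3)

Out/N/s: (0,3) (3,4) | Out/N/p: (0,3) (3,4) | Out/E/s: (0,3) (4,6) | Out/E/p: (0,3) (4,6) | Stay/N/s: (0,1) (2,0) | Stay/N/p: (0,1) (7,3) | Stay/E/s: (0,1) (2,0) | Stay/E/p: (0,1) (7,3)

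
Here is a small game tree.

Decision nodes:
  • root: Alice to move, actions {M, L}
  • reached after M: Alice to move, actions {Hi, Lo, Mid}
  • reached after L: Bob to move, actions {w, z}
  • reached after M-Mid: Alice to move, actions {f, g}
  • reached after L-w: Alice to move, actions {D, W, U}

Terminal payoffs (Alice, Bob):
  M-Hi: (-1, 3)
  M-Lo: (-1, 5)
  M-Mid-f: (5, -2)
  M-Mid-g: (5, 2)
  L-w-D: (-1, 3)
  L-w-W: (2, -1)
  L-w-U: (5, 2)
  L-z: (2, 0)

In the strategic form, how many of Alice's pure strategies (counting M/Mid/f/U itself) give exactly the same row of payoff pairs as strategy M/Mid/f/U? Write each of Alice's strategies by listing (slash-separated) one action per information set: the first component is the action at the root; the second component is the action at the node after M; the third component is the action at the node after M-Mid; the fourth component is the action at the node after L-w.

Row for M/Mid/f/U (columns w, z): (5,-2) (5,-2).
Under M/Mid/f/U, Alice's choice at the node after L-w can never be reached regardless of what Bob does, so varying those choices leaves every outcome unchanged.
Holding the reachable choices fixed and varying the unreachable one freely already gives 3 equivalent strategies.
No other strategy reproduces this row, so those 3 are the full class: M/Mid/f/D, M/Mid/f/W, M/Mid/f/U.

3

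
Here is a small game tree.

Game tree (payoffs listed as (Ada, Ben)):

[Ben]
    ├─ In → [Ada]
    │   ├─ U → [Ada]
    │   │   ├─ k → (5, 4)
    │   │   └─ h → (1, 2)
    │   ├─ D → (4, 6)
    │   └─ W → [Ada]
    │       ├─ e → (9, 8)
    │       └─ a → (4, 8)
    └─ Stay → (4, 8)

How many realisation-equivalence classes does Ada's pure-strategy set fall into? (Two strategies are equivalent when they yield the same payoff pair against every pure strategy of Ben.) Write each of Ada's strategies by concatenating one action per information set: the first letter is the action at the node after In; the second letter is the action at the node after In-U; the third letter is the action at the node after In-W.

5

Ada has 12 pure strategies: Uke, Uka, Uhe, Uha, Dke, Dka, Dhe, Dha, Wke, Wka, Whe, Wha. Columns: In, Stay.
{Uke, Uka} → row (5,4) (4,8)
{Uhe, Uha} → row (1,2) (4,8)
{Dke, Dka, Dhe, Dha} → row (4,6) (4,8)
{Wke, Whe} → row (9,8) (4,8)
{Wka, Wha} → row (4,8) (4,8)
That's 5 distinct rows out of 12 strategies.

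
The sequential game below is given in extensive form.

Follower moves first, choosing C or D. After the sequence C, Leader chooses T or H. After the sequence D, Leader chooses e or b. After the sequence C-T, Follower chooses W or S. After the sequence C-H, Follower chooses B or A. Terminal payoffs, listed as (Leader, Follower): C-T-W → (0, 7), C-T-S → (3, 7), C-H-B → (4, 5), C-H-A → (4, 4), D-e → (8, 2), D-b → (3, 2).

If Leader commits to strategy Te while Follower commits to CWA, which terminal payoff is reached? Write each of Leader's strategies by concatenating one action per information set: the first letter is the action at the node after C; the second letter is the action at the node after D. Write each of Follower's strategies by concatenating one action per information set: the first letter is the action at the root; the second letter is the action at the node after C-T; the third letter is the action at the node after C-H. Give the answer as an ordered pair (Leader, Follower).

(0, 7)

Trace the play path from the root:
  Follower plays C
  Leader plays T at [C]
  Follower plays W at [C-T]
→ terminal payoff (0, 7).
(Leader's choice at the node after D is never reached on this path, so it doesn't affect the outcome.)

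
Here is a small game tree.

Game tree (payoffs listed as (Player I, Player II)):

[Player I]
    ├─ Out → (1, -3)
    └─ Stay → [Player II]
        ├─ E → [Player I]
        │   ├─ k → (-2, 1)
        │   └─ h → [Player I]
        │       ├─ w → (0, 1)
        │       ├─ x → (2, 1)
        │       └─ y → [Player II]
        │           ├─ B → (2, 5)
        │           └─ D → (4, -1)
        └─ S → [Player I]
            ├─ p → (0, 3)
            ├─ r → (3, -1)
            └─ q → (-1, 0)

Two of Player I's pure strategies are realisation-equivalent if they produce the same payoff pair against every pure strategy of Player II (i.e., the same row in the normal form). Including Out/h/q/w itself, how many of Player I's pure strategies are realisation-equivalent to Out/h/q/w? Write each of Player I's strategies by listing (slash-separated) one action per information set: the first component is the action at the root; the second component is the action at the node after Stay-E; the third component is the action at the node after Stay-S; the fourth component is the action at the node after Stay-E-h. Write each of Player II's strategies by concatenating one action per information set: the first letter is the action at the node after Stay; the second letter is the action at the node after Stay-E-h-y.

18

Row for Out/h/q/w (columns EB, ED, SB, SD): (1,-3) (1,-3) (1,-3) (1,-3).
Under Out/h/q/w, Player I's choice at the node after Stay-E and at the node after Stay-S and at the node after Stay-E-h can never be reached regardless of what Player II does, so varying those choices leaves every outcome unchanged.
Holding the reachable choices fixed and varying the unreachable ones freely already gives 2 × 3 × 3 = 18 equivalent strategies.
No other strategy reproduces this row, so those 18 are the full class: Out/k/p/w, Out/k/p/x, Out/k/p/y, Out/k/r/w, Out/k/r/x, Out/k/r/y, Out/k/q/w, Out/k/q/x, Out/k/q/y, Out/h/p/w, Out/h/p/x, Out/h/p/y, Out/h/r/w, Out/h/r/x, Out/h/r/y, Out/h/q/w, Out/h/q/x, Out/h/q/y.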